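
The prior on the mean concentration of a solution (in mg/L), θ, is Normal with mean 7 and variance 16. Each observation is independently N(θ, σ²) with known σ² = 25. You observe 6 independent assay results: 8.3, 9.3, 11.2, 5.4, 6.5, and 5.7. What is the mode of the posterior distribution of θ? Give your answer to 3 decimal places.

n = 6; x̄ = (8.3 + 9.3 + 11.2 + 5.4 + 6.5 + 5.7)/6 = 46.4/6 = 116/15 ≈ 7.7333.
For a Normal prior and Normal likelihood with known variance, the posterior is Normal; its mode equals its mean, the precision-weighted average.
Prior precision 1/σ₀² = 1/16 = 0.0625; data precision n/σ² = 6/25 = 0.24.
θ̂ = (0.0625·7 + 0.24·(116/15)) / (0.0625 + 0.24) = 2.2935/0.3025 = 417/55 ≈ 7.582.

θ̂_MAP = 7.582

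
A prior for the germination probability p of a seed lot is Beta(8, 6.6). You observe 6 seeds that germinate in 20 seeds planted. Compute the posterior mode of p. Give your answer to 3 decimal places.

Prior: Beta(8, 6.6).
Data: 6 successes in 20 trials. The binomial likelihood contributes p^6(1−p)^14, so the posterior is Beta(8+6, 6.6+14) = Beta(14, 20.6).
For Beta(a, b) with a, b > 1 the mode is (a−1)/(a+b−2) = 13/32.6 ≈ 0.399.

p̂_MAP = 0.399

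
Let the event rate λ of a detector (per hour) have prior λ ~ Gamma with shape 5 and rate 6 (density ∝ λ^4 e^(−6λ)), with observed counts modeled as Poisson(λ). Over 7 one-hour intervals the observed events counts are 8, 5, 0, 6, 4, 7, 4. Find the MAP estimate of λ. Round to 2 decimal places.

λ̂_MAP = 2.92

Σxᵢ = 8+5+0+6+4+7+4 = 34, with n = 7.
Posterior ∝ λ^4e^(−6λ) · λ^34e^(−7λ) = λ^38e^(−13λ), i.e. Gamma(shape=39, rate=13).
The mode of a Gamma(a, b) with a ≥ 1 (shape–rate) is (a−1)/b = 38/13 ≈ 2.92.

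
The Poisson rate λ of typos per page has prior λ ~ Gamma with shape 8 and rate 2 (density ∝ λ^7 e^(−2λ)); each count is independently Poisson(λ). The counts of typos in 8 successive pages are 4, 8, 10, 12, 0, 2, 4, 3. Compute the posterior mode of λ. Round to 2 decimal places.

λ̂_MAP = 5.00

Σxᵢ = 4+8+10+12+0+2+4+3 = 43, with n = 8.
Posterior ∝ λ^7e^(−2λ) · λ^43e^(−8λ) = λ^50e^(−10λ), i.e. Gamma(shape=51, rate=10).
The mode of a Gamma(a, b) with a ≥ 1 (shape–rate) is (a−1)/b = 50/10 ≈ 5.00.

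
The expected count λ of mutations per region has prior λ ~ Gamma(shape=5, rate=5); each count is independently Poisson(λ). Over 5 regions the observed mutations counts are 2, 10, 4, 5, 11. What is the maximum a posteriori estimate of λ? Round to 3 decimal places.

Σxᵢ = 2+10+4+5+11 = 32, with n = 5.
Posterior ∝ λ^4e^(−5λ) · λ^32e^(−5λ) = λ^36e^(−10λ), i.e. Gamma(shape=37, rate=10).
The mode of a Gamma(a, b) with a ≥ 1 (shape–rate) is (a−1)/b = 36/10 ≈ 3.600.

λ̂_MAP = 3.600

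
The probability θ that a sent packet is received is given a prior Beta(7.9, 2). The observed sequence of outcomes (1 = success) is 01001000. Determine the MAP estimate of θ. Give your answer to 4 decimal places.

θ̂_MAP = 0.5597

Prior: Beta(7.9, 2).
Data: 2 successes in 8 trials (from the sequence). The binomial likelihood contributes θ^2(1−θ)^6, so the posterior is Beta(7.9+2, 2+6) = Beta(9.9, 8).
For Beta(a, b) with a, b > 1 the mode is (a−1)/(a+b−2) = 8.9/15.9 ≈ 0.5597.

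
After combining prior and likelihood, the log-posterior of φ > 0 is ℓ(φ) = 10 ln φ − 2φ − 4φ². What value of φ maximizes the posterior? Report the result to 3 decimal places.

ℓ'(φ) = 10/φ − 2 − 8φ. Setting this to zero and multiplying by φ: 8φ² + 2φ − 10 = 0.
φ = (−2 + √(2² + 4·8·10)) / (2·8) = (−2 + √324) / 16 = (−2 + 18)/16 = 1.
ℓ''(φ) = −10/φ² − 8 < 0, confirming a maximum.

φ̂_MAP = 1.000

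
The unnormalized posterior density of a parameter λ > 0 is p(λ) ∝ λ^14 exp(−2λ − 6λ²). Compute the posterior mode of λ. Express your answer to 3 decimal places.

ℓ'(λ) = 14/λ − 2 − 12λ. Setting this to zero and multiplying by λ: 12λ² + 2λ − 14 = 0.
λ = (−2 + √(2² + 4·12·14)) / (2·12) = (−2 + √676) / 24 = (−2 + 26)/24 = 1.
ℓ''(λ) = −14/λ² − 12 < 0, confirming a maximum.

λ̂_MAP = 1.000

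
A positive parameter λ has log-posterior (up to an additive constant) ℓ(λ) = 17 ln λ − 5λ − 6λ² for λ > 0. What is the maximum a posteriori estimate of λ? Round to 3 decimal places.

ℓ'(λ) = 17/λ − 5 − 12λ. Setting this to zero and multiplying by λ: 12λ² + 5λ − 17 = 0.
λ = (−5 + √(5² + 4·12·17)) / (2·12) = (−5 + √841) / 24 = (−5 + 29)/24 = 1.
ℓ''(λ) = −17/λ² − 12 < 0, confirming a maximum.

λ̂_MAP = 1.000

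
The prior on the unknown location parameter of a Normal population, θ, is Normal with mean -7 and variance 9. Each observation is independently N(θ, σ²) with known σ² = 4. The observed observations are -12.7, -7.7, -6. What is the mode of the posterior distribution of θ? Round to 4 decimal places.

n = 3; x̄ = ((-12.7) + (-7.7) + (-6))/3 = -26.4/3 = -8.8.
For a Normal prior and Normal likelihood with known variance, the posterior is Normal; its mode equals its mean, the precision-weighted average.
Prior precision 1/σ₀² = 1/9; data precision n/σ² = 3/4 = 0.75.
θ̂ = ((1/9)·(-7) + 0.75·(-8.8)) / (1/9 + 0.75) = (-332/45)/(31/36) = -1328/155 ≈ -8.5677.

θ̂_MAP = -8.5677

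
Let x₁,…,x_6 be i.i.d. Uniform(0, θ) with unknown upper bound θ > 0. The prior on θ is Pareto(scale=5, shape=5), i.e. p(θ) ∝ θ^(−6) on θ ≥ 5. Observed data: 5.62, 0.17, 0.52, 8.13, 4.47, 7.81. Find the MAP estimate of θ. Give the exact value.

The Uniform(0, θ) likelihood is θ^(−n) for θ ≥ max(xᵢ), zero otherwise. Here max(xᵢ) = 8.13.
Posterior ∝ θ^(−6) · θ^(−6) = θ^(−12) on θ ≥ max(5, 8.13) = 8.13.
This density is strictly decreasing in θ, so the posterior mode lies at the lower boundary of the support.

θ̂_MAP = 8.13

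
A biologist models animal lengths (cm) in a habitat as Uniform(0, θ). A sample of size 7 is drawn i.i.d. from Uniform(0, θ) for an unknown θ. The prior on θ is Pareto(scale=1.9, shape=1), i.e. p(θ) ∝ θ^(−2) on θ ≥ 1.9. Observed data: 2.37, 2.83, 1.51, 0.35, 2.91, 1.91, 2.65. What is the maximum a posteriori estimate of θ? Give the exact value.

The Uniform(0, θ) likelihood is θ^(−n) for θ ≥ max(xᵢ), zero otherwise. Here max(xᵢ) = 2.91.
Posterior ∝ θ^(−2) · θ^(−7) = θ^(−9) on θ ≥ max(1.9, 2.91) = 2.91.
This density is strictly decreasing in θ, so the posterior mode lies at the lower boundary of the support.

θ̂_MAP = 2.91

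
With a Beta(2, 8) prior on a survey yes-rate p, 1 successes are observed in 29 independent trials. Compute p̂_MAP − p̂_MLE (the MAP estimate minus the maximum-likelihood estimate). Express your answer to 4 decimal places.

MAP − MLE = 0.0196

Posterior is Beta(3, 36); MAP = (3−1)/(39−2) = 2/37 ≈ 0.05405.
MLE ignores the prior: p̂_MLE = k/n = 1/29 ≈ 0.03448.
Difference = 2/37 − 1/29 = 21/1073 ≈ 0.0196.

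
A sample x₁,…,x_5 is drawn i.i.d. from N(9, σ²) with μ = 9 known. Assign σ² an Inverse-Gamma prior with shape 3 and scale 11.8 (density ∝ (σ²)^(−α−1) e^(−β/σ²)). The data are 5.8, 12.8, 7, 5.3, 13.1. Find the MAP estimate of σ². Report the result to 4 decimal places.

σ̂²_MAP = 6.3677

Sum of squared deviations about the known mean: SS = (5.8−9)² + (12.8−9)² + (7−9)² + (5.3−9)² + (13.1−9)² = 59.18.
The Normal likelihood contributes (σ²)^(−n/2) exp(−SS/(2σ²)), so the posterior is Inverse-Gamma(α + n/2, β + SS/2) = Inverse-Gamma(5.5, 41.39).
The mode of Inverse-Gamma(a, b) is b/(a+1) = 41.39/6.5 ≈ 6.3677.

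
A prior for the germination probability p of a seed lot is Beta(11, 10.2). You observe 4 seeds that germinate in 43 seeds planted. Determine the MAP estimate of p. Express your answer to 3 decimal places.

p̂_MAP = 0.225

Prior: Beta(11, 10.2).
Data: 4 successes in 43 trials. The binomial likelihood contributes p^4(1−p)^39, so the posterior is Beta(11+4, 10.2+39) = Beta(15, 49.2).
For Beta(a, b) with a, b > 1 the mode is (a−1)/(a+b−2) = 14/62.2 ≈ 0.225.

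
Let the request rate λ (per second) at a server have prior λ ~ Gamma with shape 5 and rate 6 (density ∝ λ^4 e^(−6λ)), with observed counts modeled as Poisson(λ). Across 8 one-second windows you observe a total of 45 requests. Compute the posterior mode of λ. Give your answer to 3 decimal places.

Σxᵢ = 45, n = 8.
Posterior ∝ λ^4e^(−6λ) · λ^45e^(−8λ) = λ^49e^(−14λ), i.e. Gamma(shape=50, rate=14).
The mode of a Gamma(a, b) with a ≥ 1 (shape–rate) is (a−1)/b = 49/14 ≈ 3.500.

λ̂_MAP = 3.500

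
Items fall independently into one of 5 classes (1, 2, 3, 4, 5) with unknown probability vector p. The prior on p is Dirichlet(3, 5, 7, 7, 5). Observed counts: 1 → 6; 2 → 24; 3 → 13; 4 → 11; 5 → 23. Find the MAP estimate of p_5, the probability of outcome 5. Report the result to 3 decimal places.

MAP estimate: 0.273

The posterior is Dirichlet(αᵢ + nᵢ) = Dirichlet(9, 29, 20, 18, 28).
For a Dirichlet(a₁,…,a_K) with all aᵢ > 1, the mode has j-th component (aⱼ − 1)/(Σaᵢ − K).
Here Σaᵢ = 104 and K = 5, so p_5 = (28 − 1)/(104 − 5) = 27/99 ≈ 0.273.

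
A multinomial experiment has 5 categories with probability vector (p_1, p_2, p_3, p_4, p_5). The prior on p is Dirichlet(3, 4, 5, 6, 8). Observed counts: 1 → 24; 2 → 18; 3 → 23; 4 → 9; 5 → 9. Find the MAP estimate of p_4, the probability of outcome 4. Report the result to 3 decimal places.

The posterior is Dirichlet(αᵢ + nᵢ) = Dirichlet(27, 22, 28, 15, 17).
For a Dirichlet(a₁,…,a_K) with all aᵢ > 1, the mode has j-th component (aⱼ − 1)/(Σaᵢ − K).
Here Σaᵢ = 109 and K = 5, so p_4 = (15 − 1)/(109 − 5) = 14/104 ≈ 0.135.

MAP estimate: 0.135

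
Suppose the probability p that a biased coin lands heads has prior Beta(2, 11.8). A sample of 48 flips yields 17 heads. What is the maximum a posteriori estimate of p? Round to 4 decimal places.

Prior: Beta(2, 11.8).
Data: 17 successes in 48 trials. The binomial likelihood contributes p^17(1−p)^31, so the posterior is Beta(2+17, 11.8+31) = Beta(19, 42.8).
For Beta(a, b) with a, b > 1 the mode is (a−1)/(a+b−2) = 18/59.8 ≈ 0.3010.

p̂_MAP = 0.3010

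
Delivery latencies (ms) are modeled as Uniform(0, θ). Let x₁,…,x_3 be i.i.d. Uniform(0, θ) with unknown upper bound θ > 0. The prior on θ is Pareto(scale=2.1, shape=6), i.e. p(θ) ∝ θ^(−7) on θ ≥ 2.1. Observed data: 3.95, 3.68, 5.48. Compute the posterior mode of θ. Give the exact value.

The Uniform(0, θ) likelihood is θ^(−n) for θ ≥ max(xᵢ), zero otherwise. Here max(xᵢ) = 5.48.
Posterior ∝ θ^(−7) · θ^(−3) = θ^(−10) on θ ≥ max(2.1, 5.48) = 5.48.
This density is strictly decreasing in θ, so the posterior mode lies at the lower boundary of the support.

θ̂_MAP = 5.48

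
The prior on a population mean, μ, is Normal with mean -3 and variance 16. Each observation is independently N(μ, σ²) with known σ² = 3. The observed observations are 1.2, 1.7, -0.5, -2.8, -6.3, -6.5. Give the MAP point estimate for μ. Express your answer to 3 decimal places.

μ̂_MAP = -2.224

n = 6; x̄ = (1.2 + 1.7 + (-0.5) + (-2.8) + (-6.3) + (-6.5))/6 = -13.2/6 = -2.2.
For a Normal prior and Normal likelihood with known variance, the posterior is Normal; its mode equals its mean, the precision-weighted average.
Prior precision 1/σ₀² = 1/16 = 0.0625; data precision n/σ² = 6/3 = 2.
μ̂ = (0.0625·(-3) + 2·(-2.2)) / (0.0625 + 2) = (-4.5875)/2.0625 = -367/165 ≈ -2.224.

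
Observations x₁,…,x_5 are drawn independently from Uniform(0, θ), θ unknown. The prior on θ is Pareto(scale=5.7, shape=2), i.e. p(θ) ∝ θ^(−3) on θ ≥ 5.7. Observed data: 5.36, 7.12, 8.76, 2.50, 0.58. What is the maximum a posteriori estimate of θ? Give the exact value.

The Uniform(0, θ) likelihood is θ^(−n) for θ ≥ max(xᵢ), zero otherwise. Here max(xᵢ) = 8.76.
Posterior ∝ θ^(−3) · θ^(−5) = θ^(−8) on θ ≥ max(5.7, 8.76) = 8.76.
This density is strictly decreasing in θ, so the posterior mode lies at the lower boundary of the support.

θ̂_MAP = 8.76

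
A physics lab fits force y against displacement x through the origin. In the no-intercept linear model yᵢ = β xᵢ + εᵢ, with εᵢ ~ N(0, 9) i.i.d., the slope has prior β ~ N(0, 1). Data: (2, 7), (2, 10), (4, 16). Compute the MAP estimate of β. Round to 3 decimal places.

log p(β | y) = −Σ(yᵢ − βxᵢ)²/(2·9) − β²/(2·1) + const.
Setting the derivative to zero: Σxᵢ(yᵢ − βxᵢ)/9 − β/1 = 0, so β = Σxᵢyᵢ / (Σxᵢ² + σ²/τ²).
Σxᵢyᵢ = 2·7 + 2·10 + 4·16 = 98; Σxᵢ² = 24; σ²/τ² = 9.
β̂_MAP = 98 / (24 + 9) = 98/33 ≈ 2.970.

β̂_MAP = 2.970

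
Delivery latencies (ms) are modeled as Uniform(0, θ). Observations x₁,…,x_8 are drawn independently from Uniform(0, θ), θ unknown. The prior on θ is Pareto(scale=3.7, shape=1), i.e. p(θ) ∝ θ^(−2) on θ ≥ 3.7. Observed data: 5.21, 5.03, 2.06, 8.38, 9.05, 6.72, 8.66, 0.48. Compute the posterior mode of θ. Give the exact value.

θ̂_MAP = 9.05

The Uniform(0, θ) likelihood is θ^(−n) for θ ≥ max(xᵢ), zero otherwise. Here max(xᵢ) = 9.05.
Posterior ∝ θ^(−2) · θ^(−8) = θ^(−10) on θ ≥ max(3.7, 9.05) = 9.05.
This density is strictly decreasing in θ, so the posterior mode lies at the lower boundary of the support.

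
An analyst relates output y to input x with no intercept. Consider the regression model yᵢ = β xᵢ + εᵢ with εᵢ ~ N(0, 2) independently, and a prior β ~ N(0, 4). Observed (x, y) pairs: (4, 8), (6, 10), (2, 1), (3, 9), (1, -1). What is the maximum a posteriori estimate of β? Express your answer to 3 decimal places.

β̂_MAP = 1.805

log p(β | y) = −Σ(yᵢ − βxᵢ)²/(2·2) − β²/(2·4) + const.
Setting the derivative to zero: Σxᵢ(yᵢ − βxᵢ)/2 − β/4 = 0, so β = Σxᵢyᵢ / (Σxᵢ² + σ²/τ²).
Σxᵢyᵢ = 4·8 + 6·10 + 2·1 + 3·9 + 1·(-1) = 120; Σxᵢ² = 66; σ²/τ² = 0.5.
β̂_MAP = 120 / (66 + 0.5) = 120/66.5 ≈ 1.805.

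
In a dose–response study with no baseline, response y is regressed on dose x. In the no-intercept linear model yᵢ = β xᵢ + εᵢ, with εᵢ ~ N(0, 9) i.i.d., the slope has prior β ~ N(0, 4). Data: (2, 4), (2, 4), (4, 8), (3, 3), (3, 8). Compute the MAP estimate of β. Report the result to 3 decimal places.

log p(β | y) = −Σ(yᵢ − βxᵢ)²/(2·9) − β²/(2·4) + const.
Setting the derivative to zero: Σxᵢ(yᵢ − βxᵢ)/9 − β/4 = 0, so β = Σxᵢyᵢ / (Σxᵢ² + σ²/τ²).
Σxᵢyᵢ = 2·4 + 2·4 + 4·8 + 3·3 + 3·8 = 81; Σxᵢ² = 42; σ²/τ² = 2.25.
β̂_MAP = 81 / (42 + 2.25) = 81/44.25 ≈ 1.831.

β̂_MAP = 1.831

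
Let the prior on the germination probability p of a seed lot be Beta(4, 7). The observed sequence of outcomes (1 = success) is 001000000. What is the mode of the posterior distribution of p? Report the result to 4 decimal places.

Prior: Beta(4, 7).
Data: 1 success in 9 trials (from the sequence). The binomial likelihood contributes p(1−p)^8, so the posterior is Beta(4+1, 7+8) = Beta(5, 15).
For Beta(a, b) with a, b > 1 the mode is (a−1)/(a+b−2) = 4/18 ≈ 0.2222.

p̂_MAP = 0.2222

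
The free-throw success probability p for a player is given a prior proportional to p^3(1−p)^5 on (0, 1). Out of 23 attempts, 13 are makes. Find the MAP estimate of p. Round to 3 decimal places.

The prior density ∝ p^3(1−p)^5 is the kernel of Beta(4, 6).
Data: 13 successes in 23 trials. The binomial likelihood contributes p^13(1−p)^10, so the posterior is Beta(4+13, 6+10) = Beta(17, 16).
For Beta(a, b) with a, b > 1 the mode is (a−1)/(a+b−2) = 16/31 ≈ 0.516.

p̂_MAP = 0.516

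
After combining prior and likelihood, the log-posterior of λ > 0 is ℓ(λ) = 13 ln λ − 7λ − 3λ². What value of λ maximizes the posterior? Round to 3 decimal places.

ℓ'(λ) = 13/λ − 7 − 6λ. Setting this to zero and multiplying by λ: 6λ² + 7λ − 13 = 0.
λ = (−7 + √(7² + 4·6·13)) / (2·6) = (−7 + √361) / 12 = (−7 + 19)/12 = 1.
ℓ''(λ) = −13/λ² − 6 < 0, confirming a maximum.

λ̂_MAP = 1.000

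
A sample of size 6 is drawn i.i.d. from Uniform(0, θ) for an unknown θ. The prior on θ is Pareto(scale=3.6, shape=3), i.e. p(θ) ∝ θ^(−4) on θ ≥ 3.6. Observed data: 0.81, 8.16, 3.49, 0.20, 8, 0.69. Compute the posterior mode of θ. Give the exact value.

θ̂_MAP = 8.16

The Uniform(0, θ) likelihood is θ^(−n) for θ ≥ max(xᵢ), zero otherwise. Here max(xᵢ) = 8.16.
Posterior ∝ θ^(−4) · θ^(−6) = θ^(−10) on θ ≥ max(3.6, 8.16) = 8.16.
This density is strictly decreasing in θ, so the posterior mode lies at the lower boundary of the support.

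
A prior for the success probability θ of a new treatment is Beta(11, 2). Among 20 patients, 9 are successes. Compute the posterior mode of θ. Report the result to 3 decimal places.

θ̂_MAP = 0.613

Prior: Beta(11, 2).
Data: 9 successes in 20 trials. The binomial likelihood contributes θ^9(1−θ)^11, so the posterior is Beta(11+9, 2+11) = Beta(20, 13).
For Beta(a, b) with a, b > 1 the mode is (a−1)/(a+b−2) = 19/31 ≈ 0.613.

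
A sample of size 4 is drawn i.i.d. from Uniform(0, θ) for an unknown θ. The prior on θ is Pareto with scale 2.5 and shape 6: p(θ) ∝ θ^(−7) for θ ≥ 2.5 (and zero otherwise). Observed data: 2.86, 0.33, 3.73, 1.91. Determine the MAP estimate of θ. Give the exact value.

θ̂_MAP = 3.73

The Uniform(0, θ) likelihood is θ^(−n) for θ ≥ max(xᵢ), zero otherwise. Here max(xᵢ) = 3.73.
Posterior ∝ θ^(−7) · θ^(−4) = θ^(−11) on θ ≥ max(2.5, 3.73) = 3.73.
This density is strictly decreasing in θ, so the posterior mode lies at the lower boundary of the support.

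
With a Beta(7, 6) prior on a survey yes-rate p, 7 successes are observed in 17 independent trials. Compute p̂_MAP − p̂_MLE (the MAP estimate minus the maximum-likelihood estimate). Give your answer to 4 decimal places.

Posterior is Beta(14, 16); MAP = (14−1)/(30−2) = 13/28 ≈ 0.46429.
MLE ignores the prior: p̂_MLE = k/n = 7/17 ≈ 0.41176.
Difference = 13/28 − 7/17 = 25/476 ≈ 0.0525.

MAP − MLE = 0.0525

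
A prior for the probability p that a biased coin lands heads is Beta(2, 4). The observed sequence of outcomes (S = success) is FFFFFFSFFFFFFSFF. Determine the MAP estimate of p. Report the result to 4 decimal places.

p̂_MAP = 0.1500

Prior: Beta(2, 4).
Data: 2 successes in 16 trials (from the sequence). The binomial likelihood contributes p^2(1−p)^14, so the posterior is Beta(2+2, 4+14) = Beta(4, 18).
For Beta(a, b) with a, b > 1 the mode is (a−1)/(a+b−2) = 3/20 ≈ 0.1500.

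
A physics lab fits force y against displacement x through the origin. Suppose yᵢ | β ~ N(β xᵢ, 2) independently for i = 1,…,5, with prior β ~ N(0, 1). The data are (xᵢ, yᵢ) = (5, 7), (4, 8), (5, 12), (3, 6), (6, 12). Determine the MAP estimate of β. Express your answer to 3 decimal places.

β̂_MAP = 1.920

log p(β | y) = −Σ(yᵢ − βxᵢ)²/(2·2) − β²/(2·1) + const.
Setting the derivative to zero: Σxᵢ(yᵢ − βxᵢ)/2 − β/1 = 0, so β = Σxᵢyᵢ / (Σxᵢ² + σ²/τ²).
Σxᵢyᵢ = 5·7 + 4·8 + 5·12 + 3·6 + 6·12 = 217; Σxᵢ² = 111; σ²/τ² = 2.
β̂_MAP = 217 / (111 + 2) = 217/113 ≈ 1.920.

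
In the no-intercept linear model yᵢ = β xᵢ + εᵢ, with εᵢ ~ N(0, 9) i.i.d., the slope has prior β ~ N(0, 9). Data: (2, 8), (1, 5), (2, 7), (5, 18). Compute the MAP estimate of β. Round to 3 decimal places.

β̂_MAP = 3.571

log p(β | y) = −Σ(yᵢ − βxᵢ)²/(2·9) − β²/(2·9) + const.
Setting the derivative to zero: Σxᵢ(yᵢ − βxᵢ)/9 − β/9 = 0, so β = Σxᵢyᵢ / (Σxᵢ² + σ²/τ²).
Σxᵢyᵢ = 2·8 + 1·5 + 2·7 + 5·18 = 125; Σxᵢ² = 34; σ²/τ² = 1.
β̂_MAP = 125 / (34 + 1) = 125/35 ≈ 3.571.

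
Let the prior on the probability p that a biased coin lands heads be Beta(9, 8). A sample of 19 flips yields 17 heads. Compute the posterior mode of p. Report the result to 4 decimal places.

p̂_MAP = 0.7353

Prior: Beta(9, 8).
Data: 17 successes in 19 trials. The binomial likelihood contributes p^17(1−p)^2, so the posterior is Beta(9+17, 8+2) = Beta(26, 10).
For Beta(a, b) with a, b > 1 the mode is (a−1)/(a+b−2) = 25/34 ≈ 0.7353.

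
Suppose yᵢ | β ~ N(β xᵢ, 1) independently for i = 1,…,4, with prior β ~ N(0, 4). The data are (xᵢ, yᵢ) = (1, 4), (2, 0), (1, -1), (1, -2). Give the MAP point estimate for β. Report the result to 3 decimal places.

log p(β | y) = −Σ(yᵢ − βxᵢ)²/(2·1) − β²/(2·4) + const.
Setting the derivative to zero: Σxᵢ(yᵢ − βxᵢ)/1 − β/4 = 0, so β = Σxᵢyᵢ / (Σxᵢ² + σ²/τ²).
Σxᵢyᵢ = 1·4 + 2·0 + 1·(-1) + 1·(-2) = 1; Σxᵢ² = 7; σ²/τ² = 0.25.
β̂_MAP = 1 / (7 + 0.25) = 1/7.25 ≈ 0.138.

β̂_MAP = 0.138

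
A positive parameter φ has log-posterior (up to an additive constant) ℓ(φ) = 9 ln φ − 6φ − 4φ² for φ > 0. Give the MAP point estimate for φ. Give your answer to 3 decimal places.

φ̂_MAP = 0.750

ℓ'(φ) = 9/φ − 6 − 8φ. Setting this to zero and multiplying by φ: 8φ² + 6φ − 9 = 0.
φ = (−6 + √(6² + 4·8·9)) / (2·8) = (−6 + √324) / 16 = (−6 + 18)/16 = 3/4.
ℓ''(φ) = −9/φ² − 8 < 0, confirming a maximum.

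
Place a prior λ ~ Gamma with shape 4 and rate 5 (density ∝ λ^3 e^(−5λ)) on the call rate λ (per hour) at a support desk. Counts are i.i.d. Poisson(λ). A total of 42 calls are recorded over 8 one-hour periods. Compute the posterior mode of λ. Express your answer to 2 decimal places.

λ̂_MAP = 3.46

Σxᵢ = 42, n = 8.
Posterior ∝ λ^3e^(−5λ) · λ^42e^(−8λ) = λ^45e^(−13λ), i.e. Gamma(shape=46, rate=13).
The mode of a Gamma(a, b) with a ≥ 1 (shape–rate) is (a−1)/b = 45/13 ≈ 3.46.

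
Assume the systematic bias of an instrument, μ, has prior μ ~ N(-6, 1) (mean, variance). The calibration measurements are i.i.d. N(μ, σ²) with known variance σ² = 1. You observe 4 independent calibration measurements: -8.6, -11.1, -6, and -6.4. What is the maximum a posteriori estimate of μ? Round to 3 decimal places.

n = 4; x̄ = ((-8.6) + (-11.1) + (-6) + (-6.4))/4 = -32.1/4 = -8.025.
For a Normal prior and Normal likelihood with known variance, the posterior is Normal; its mode equals its mean, the precision-weighted average.
Prior precision 1/σ₀² = 1/1 = 1; data precision n/σ² = 4/1 = 4.
μ̂ = (1·(-6) + 4·(-8.025)) / (1 + 4) = (-38.1)/5 = -7.620.

μ̂_MAP = -7.620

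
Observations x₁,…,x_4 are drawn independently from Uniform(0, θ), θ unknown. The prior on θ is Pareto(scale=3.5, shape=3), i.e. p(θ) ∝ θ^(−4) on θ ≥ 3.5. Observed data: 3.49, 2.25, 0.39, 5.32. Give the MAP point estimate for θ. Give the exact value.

The Uniform(0, θ) likelihood is θ^(−n) for θ ≥ max(xᵢ), zero otherwise. Here max(xᵢ) = 5.32.
Posterior ∝ θ^(−4) · θ^(−4) = θ^(−8) on θ ≥ max(3.5, 5.32) = 5.32.
This density is strictly decreasing in θ, so the posterior mode lies at the lower boundary of the support.

θ̂_MAP = 5.32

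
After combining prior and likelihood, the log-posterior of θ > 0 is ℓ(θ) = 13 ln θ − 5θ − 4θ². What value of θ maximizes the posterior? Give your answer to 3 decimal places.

θ̂_MAP = 1.000

ℓ'(θ) = 13/θ − 5 − 8θ. Setting this to zero and multiplying by θ: 8θ² + 5θ − 13 = 0.
θ = (−5 + √(5² + 4·8·13)) / (2·8) = (−5 + √441) / 16 = (−5 + 21)/16 = 1.
ℓ''(θ) = −13/θ² − 8 < 0, confirming a maximum.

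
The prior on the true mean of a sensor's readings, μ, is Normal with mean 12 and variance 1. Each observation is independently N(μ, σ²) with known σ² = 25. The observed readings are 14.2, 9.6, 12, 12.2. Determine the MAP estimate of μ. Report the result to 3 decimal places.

n = 4; x̄ = (14.2 + 9.6 + 12 + 12.2)/4 = 48/4 = 12.
For a Normal prior and Normal likelihood with known variance, the posterior is Normal; its mode equals its mean, the precision-weighted average.
Prior precision 1/σ₀² = 1/1 = 1; data precision n/σ² = 4/25 = 0.16.
μ̂ = (1·12 + 0.16·12) / (1 + 0.16) = 13.92/1.16 = 12.000.

μ̂_MAP = 12.000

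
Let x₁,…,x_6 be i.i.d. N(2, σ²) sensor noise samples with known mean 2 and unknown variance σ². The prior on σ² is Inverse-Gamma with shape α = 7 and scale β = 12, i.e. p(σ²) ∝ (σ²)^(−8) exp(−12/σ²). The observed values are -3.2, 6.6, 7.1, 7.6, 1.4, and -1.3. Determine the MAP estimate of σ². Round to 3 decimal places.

Sum of squared deviations about the known mean: SS = (-3.2−2)² + (6.6−2)² + (7.1−2)² + (7.6−2)² + (1.4−2)² + (-1.3−2)² = 116.82.
The Normal likelihood contributes (σ²)^(−n/2) exp(−SS/(2σ²)), so the posterior is Inverse-Gamma(α + n/2, β + SS/2) = Inverse-Gamma(10, 70.41).
The mode of Inverse-Gamma(a, b) is b/(a+1) = 70.41/11 ≈ 6.401.

σ̂²_MAP = 6.401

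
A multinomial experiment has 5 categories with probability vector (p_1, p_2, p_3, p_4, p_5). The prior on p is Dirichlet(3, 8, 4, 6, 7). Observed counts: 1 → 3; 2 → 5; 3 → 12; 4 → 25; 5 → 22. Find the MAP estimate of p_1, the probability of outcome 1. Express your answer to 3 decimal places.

MAP estimate: 0.056

The posterior is Dirichlet(αᵢ + nᵢ) = Dirichlet(6, 13, 16, 31, 29).
For a Dirichlet(a₁,…,a_K) with all aᵢ > 1, the mode has j-th component (aⱼ − 1)/(Σaᵢ − K).
Here Σaᵢ = 95 and K = 5, so p_1 = (6 − 1)/(95 − 5) = 5/90 ≈ 0.056.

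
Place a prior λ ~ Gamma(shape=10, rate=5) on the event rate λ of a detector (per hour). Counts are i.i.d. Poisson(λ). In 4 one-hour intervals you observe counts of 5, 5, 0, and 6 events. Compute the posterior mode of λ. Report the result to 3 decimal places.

λ̂_MAP = 2.778

Σxᵢ = 5+5+0+6 = 16, with n = 4.
Posterior ∝ λ^9e^(−5λ) · λ^16e^(−4λ) = λ^25e^(−9λ), i.e. Gamma(shape=26, rate=9).
The mode of a Gamma(a, b) with a ≥ 1 (shape–rate) is (a−1)/b = 25/9 ≈ 2.778.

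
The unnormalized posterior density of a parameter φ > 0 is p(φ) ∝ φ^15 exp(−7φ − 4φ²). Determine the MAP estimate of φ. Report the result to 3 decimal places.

ℓ'(φ) = 15/φ − 7 − 8φ. Setting this to zero and multiplying by φ: 8φ² + 7φ − 15 = 0.
φ = (−7 + √(7² + 4·8·15)) / (2·8) = (−7 + √529) / 16 = (−7 + 23)/16 = 1.
ℓ''(φ) = −15/φ² − 8 < 0, confirming a maximum.

φ̂_MAP = 1.000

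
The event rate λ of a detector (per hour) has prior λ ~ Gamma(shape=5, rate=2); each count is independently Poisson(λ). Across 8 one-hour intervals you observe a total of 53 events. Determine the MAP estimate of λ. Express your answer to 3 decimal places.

Σxᵢ = 53, n = 8.
Posterior ∝ λ^4e^(−2λ) · λ^53e^(−8λ) = λ^57e^(−10λ), i.e. Gamma(shape=58, rate=10).
The mode of a Gamma(a, b) with a ≥ 1 (shape–rate) is (a−1)/b = 57/10 ≈ 5.700.

λ̂_MAP = 5.700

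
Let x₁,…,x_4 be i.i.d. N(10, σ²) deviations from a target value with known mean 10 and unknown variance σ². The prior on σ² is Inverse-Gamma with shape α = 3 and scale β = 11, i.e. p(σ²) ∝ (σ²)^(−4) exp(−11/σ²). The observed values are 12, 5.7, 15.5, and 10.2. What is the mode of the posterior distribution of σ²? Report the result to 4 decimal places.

σ̂²_MAP = 6.2317

Sum of squared deviations about the known mean: SS = (12−10)² + (5.7−10)² + (15.5−10)² + (10.2−10)² = 52.78.
The Normal likelihood contributes (σ²)^(−n/2) exp(−SS/(2σ²)), so the posterior is Inverse-Gamma(α + n/2, β + SS/2) = Inverse-Gamma(5, 37.39).
The mode of Inverse-Gamma(a, b) is b/(a+1) = 37.39/6 ≈ 6.2317.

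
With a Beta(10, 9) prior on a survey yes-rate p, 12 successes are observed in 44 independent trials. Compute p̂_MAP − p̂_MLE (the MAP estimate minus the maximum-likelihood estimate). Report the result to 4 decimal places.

MAP − MLE = 0.0715

Posterior is Beta(22, 41); MAP = (22−1)/(63−2) = 21/61 ≈ 0.34426.
MLE ignores the prior: p̂_MLE = k/n = 12/44 ≈ 0.27273.
Difference = 21/61 − 12/44 = 48/671 ≈ 0.0715.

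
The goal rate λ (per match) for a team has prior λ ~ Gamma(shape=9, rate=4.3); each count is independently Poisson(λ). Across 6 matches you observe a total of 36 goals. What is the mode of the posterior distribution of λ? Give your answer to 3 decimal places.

Σxᵢ = 36, n = 6.
Posterior ∝ λ^8e^(−4.3λ) · λ^36e^(−6λ) = λ^44e^(−10.3λ), i.e. Gamma(shape=45, rate=10.3).
The mode of a Gamma(a, b) with a ≥ 1 (shape–rate) is (a−1)/b = 44/10.3 ≈ 4.272.

λ̂_MAP = 4.272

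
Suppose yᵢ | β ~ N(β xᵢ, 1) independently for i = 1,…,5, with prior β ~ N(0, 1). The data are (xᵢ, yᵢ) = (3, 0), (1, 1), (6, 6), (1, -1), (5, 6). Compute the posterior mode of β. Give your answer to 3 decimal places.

β̂_MAP = 0.904

log p(β | y) = −Σ(yᵢ − βxᵢ)²/(2·1) − β²/(2·1) + const.
Setting the derivative to zero: Σxᵢ(yᵢ − βxᵢ)/1 − β/1 = 0, so β = Σxᵢyᵢ / (Σxᵢ² + σ²/τ²).
Σxᵢyᵢ = 3·0 + 1·1 + 6·6 + 1·(-1) + 5·6 = 66; Σxᵢ² = 72; σ²/τ² = 1.
β̂_MAP = 66 / (72 + 1) = 66/73 ≈ 0.904.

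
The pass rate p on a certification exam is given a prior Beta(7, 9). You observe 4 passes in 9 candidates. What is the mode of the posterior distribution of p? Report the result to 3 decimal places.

Prior: Beta(7, 9).
Data: 4 successes in 9 trials. The binomial likelihood contributes p^4(1−p)^5, so the posterior is Beta(7+4, 9+5) = Beta(11, 14).
For Beta(a, b) with a, b > 1 the mode is (a−1)/(a+b−2) = 10/23 ≈ 0.435.

p̂_MAP = 0.435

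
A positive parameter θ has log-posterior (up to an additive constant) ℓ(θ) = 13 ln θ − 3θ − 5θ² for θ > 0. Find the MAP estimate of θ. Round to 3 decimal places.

ℓ'(θ) = 13/θ − 3 − 10θ. Setting this to zero and multiplying by θ: 10θ² + 3θ − 13 = 0.
θ = (−3 + √(3² + 4·10·13)) / (2·10) = (−3 + √529) / 20 = (−3 + 23)/20 = 1.
ℓ''(θ) = −13/θ² − 10 < 0, confirming a maximum.

θ̂_MAP = 1.000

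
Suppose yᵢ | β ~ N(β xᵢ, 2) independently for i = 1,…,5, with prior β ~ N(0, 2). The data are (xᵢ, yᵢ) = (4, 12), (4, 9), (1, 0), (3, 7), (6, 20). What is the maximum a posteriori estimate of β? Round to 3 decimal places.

log p(β | y) = −Σ(yᵢ − βxᵢ)²/(2·2) − β²/(2·2) + const.
Setting the derivative to zero: Σxᵢ(yᵢ − βxᵢ)/2 − β/2 = 0, so β = Σxᵢyᵢ / (Σxᵢ² + σ²/τ²).
Σxᵢyᵢ = 4·12 + 4·9 + 1·0 + 3·7 + 6·20 = 225; Σxᵢ² = 78; σ²/τ² = 1.
β̂_MAP = 225 / (78 + 1) = 225/79 ≈ 2.848.

β̂_MAP = 2.848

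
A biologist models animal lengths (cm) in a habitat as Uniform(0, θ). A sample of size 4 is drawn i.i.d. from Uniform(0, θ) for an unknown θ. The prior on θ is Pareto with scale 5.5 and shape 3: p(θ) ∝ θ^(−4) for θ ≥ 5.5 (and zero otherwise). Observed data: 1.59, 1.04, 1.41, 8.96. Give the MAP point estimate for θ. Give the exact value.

The Uniform(0, θ) likelihood is θ^(−n) for θ ≥ max(xᵢ), zero otherwise. Here max(xᵢ) = 8.96.
Posterior ∝ θ^(−4) · θ^(−4) = θ^(−8) on θ ≥ max(5.5, 8.96) = 8.96.
This density is strictly decreasing in θ, so the posterior mode lies at the lower boundary of the support.

θ̂_MAP = 8.96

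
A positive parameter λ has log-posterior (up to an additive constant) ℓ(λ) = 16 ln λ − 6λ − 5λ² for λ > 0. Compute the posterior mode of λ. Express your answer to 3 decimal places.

ℓ'(λ) = 16/λ − 6 − 10λ. Setting this to zero and multiplying by λ: 10λ² + 6λ − 16 = 0.
λ = (−6 + √(6² + 4·10·16)) / (2·10) = (−6 + √676) / 20 = (−6 + 26)/20 = 1.
ℓ''(λ) = −16/λ² − 10 < 0, confirming a maximum.

λ̂_MAP = 1.000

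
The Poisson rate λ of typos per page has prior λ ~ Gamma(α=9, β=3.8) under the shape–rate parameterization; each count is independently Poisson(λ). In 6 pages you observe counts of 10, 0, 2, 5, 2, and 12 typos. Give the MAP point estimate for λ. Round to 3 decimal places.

Σxᵢ = 10+0+2+5+2+12 = 31, with n = 6.
Posterior ∝ λ^8e^(−3.8λ) · λ^31e^(−6λ) = λ^39e^(−9.8λ), i.e. Gamma(shape=40, rate=9.8).
The mode of a Gamma(a, b) with a ≥ 1 (shape–rate) is (a−1)/b = 39/9.8 ≈ 3.980.

λ̂_MAP = 3.980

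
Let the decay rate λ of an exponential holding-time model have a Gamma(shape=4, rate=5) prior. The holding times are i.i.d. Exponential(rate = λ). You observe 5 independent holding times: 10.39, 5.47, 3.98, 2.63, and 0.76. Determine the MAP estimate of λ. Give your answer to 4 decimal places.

The Exponential(rate=λ) likelihood is ∝ λ^n e^(−λΣtᵢ). Here n = 5 and Σtᵢ = 10.39 + 5.47 + 3.98 + 2.63 + 0.76 = 23.23.
Posterior ∝ λ^3e^(−5λ) · λ^5e^(−23.23λ) = λ^8e^(−28.23λ), i.e. Gamma(9, 28.23).
Mode = (a−1)/b = 8/28.23 ≈ 0.2834.

λ̂_MAP = 0.2834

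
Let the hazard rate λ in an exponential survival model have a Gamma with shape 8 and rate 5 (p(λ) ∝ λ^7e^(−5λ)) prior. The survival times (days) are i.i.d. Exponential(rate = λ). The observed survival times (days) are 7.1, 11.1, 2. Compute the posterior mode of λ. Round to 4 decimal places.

The Exponential(rate=λ) likelihood is ∝ λ^n e^(−λΣtᵢ). Here n = 3 and Σtᵢ = 7.1 + 11.1 + 2 = 20.2.
Posterior ∝ λ^7e^(−5λ) · λ^3e^(−20.2λ) = λ^10e^(−25.2λ), i.e. Gamma(11, 25.2).
Mode = (a−1)/b = 10/25.2 ≈ 0.3968.

λ̂_MAP = 0.3968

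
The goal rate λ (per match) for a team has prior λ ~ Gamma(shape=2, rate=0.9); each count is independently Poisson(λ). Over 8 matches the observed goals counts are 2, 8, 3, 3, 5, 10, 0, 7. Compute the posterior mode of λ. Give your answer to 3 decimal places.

Σxᵢ = 2+8+3+3+5+10+0+7 = 38, with n = 8.
Posterior ∝ λe^(−0.9λ) · λ^38e^(−8λ) = λ^39e^(−8.9λ), i.e. Gamma(shape=40, rate=8.9).
The mode of a Gamma(a, b) with a ≥ 1 (shape–rate) is (a−1)/b = 39/8.9 ≈ 4.382.

λ̂_MAP = 4.382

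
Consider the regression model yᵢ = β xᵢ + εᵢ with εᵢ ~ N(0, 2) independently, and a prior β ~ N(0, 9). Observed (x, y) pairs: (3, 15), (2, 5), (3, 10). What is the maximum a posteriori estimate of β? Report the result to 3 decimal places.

log p(β | y) = −Σ(yᵢ − βxᵢ)²/(2·2) − β²/(2·9) + const.
Setting the derivative to zero: Σxᵢ(yᵢ − βxᵢ)/2 − β/9 = 0, so β = Σxᵢyᵢ / (Σxᵢ² + σ²/τ²).
Σxᵢyᵢ = 3·15 + 2·5 + 3·10 = 85; Σxᵢ² = 22; σ²/τ² = 2/9.
β̂_MAP = 85 / (22 + 2/9) = 85/(200/9) = 153/40 ≈ 3.825.

β̂_MAP = 3.825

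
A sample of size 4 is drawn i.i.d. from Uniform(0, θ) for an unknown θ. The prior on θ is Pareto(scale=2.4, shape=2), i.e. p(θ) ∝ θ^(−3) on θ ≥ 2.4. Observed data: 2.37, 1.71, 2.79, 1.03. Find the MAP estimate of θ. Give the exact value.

θ̂_MAP = 2.79

The Uniform(0, θ) likelihood is θ^(−n) for θ ≥ max(xᵢ), zero otherwise. Here max(xᵢ) = 2.79.
Posterior ∝ θ^(−3) · θ^(−4) = θ^(−7) on θ ≥ max(2.4, 2.79) = 2.79.
This density is strictly decreasing in θ, so the posterior mode lies at the lower boundary of the support.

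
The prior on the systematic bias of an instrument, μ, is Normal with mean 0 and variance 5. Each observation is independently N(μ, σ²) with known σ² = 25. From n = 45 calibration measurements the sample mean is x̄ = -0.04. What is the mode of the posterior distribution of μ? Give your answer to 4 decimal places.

n = 45, x̄ = -0.04.
For a Normal prior and Normal likelihood with known variance, the posterior is Normal; its mode equals its mean, the precision-weighted average.
Prior precision 1/σ₀² = 1/5 = 0.2; data precision n/σ² = 45/25 = 1.8.
μ̂ = (0.2·0 + 1.8·(-0.04)) / (0.2 + 1.8) = (-0.072)/2 = -0.0360.

μ̂_MAP = -0.0360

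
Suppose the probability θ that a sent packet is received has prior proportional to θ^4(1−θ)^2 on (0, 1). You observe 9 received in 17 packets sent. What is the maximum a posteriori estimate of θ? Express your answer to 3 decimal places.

The prior density ∝ θ^4(1−θ)^2 is the kernel of Beta(5, 3).
Data: 9 successes in 17 trials. The binomial likelihood contributes θ^9(1−θ)^8, so the posterior is Beta(5+9, 3+8) = Beta(14, 11).
For Beta(a, b) with a, b > 1 the mode is (a−1)/(a+b−2) = 13/23 ≈ 0.565.

θ̂_MAP = 0.565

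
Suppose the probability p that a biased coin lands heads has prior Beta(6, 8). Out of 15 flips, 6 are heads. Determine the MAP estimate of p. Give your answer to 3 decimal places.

p̂_MAP = 0.407

Prior: Beta(6, 8).
Data: 6 successes in 15 trials. The binomial likelihood contributes p^6(1−p)^9, so the posterior is Beta(6+6, 8+9) = Beta(12, 17).
For Beta(a, b) with a, b > 1 the mode is (a−1)/(a+b−2) = 11/27 ≈ 0.407.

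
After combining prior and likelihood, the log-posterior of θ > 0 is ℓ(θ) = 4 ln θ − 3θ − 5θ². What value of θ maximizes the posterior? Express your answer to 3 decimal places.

ℓ'(θ) = 4/θ − 3 − 10θ. Setting this to zero and multiplying by θ: 10θ² + 3θ − 4 = 0.
θ = (−3 + √(3² + 4·10·4)) / (2·10) = (−3 + √169) / 20 = (−3 + 13)/20 = 1/2.
ℓ''(θ) = −4/θ² − 10 < 0, confirming a maximum.

θ̂_MAP = 0.500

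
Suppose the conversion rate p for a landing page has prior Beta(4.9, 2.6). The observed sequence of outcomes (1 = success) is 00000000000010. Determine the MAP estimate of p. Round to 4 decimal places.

p̂_MAP = 0.2513

Prior: Beta(4.9, 2.6).
Data: 1 success in 14 trials (from the sequence). The binomial likelihood contributes p(1−p)^13, so the posterior is Beta(4.9+1, 2.6+13) = Beta(5.9, 15.6).
For Beta(a, b) with a, b > 1 the mode is (a−1)/(a+b−2) = 4.9/19.5 ≈ 0.2513.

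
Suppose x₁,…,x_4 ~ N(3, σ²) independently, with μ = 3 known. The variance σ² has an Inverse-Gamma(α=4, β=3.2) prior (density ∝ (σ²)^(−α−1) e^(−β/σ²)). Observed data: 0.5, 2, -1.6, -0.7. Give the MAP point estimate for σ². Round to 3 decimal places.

σ̂²_MAP = 3.464

Sum of squared deviations about the known mean: SS = (0.5−3)² + (2−3)² + (-1.6−3)² + (-0.7−3)² = 42.1.
The Normal likelihood contributes (σ²)^(−n/2) exp(−SS/(2σ²)), so the posterior is Inverse-Gamma(α + n/2, β + SS/2) = Inverse-Gamma(6, 24.25).
The mode of Inverse-Gamma(a, b) is b/(a+1) = 24.25/7 ≈ 3.464.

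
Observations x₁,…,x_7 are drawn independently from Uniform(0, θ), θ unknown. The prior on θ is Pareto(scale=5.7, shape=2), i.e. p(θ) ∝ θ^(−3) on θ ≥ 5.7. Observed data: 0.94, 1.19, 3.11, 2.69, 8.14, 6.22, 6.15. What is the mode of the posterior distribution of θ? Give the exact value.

θ̂_MAP = 8.14

The Uniform(0, θ) likelihood is θ^(−n) for θ ≥ max(xᵢ), zero otherwise. Here max(xᵢ) = 8.14.
Posterior ∝ θ^(−3) · θ^(−7) = θ^(−10) on θ ≥ max(5.7, 8.14) = 8.14.
This density is strictly decreasing in θ, so the posterior mode lies at the lower boundary of the support.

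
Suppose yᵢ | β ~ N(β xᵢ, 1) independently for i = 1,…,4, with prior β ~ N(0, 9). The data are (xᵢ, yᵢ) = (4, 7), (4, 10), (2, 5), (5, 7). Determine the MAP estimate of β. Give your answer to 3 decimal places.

β̂_MAP = 1.849

log p(β | y) = −Σ(yᵢ − βxᵢ)²/(2·1) − β²/(2·9) + const.
Setting the derivative to zero: Σxᵢ(yᵢ − βxᵢ)/1 − β/9 = 0, so β = Σxᵢyᵢ / (Σxᵢ² + σ²/τ²).
Σxᵢyᵢ = 4·7 + 4·10 + 2·5 + 5·7 = 113; Σxᵢ² = 61; σ²/τ² = 1/9.
β̂_MAP = 113 / (61 + 1/9) = 113/(550/9) = 1017/550 ≈ 1.849.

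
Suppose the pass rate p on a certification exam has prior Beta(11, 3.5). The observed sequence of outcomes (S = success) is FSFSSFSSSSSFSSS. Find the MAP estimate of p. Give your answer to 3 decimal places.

p̂_MAP = 0.764

Prior: Beta(11, 3.5).
Data: 11 successes in 15 trials (from the sequence). The binomial likelihood contributes p^11(1−p)^4, so the posterior is Beta(11+11, 3.5+4) = Beta(22, 7.5).
For Beta(a, b) with a, b > 1 the mode is (a−1)/(a+b−2) = 21/27.5 ≈ 0.764.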